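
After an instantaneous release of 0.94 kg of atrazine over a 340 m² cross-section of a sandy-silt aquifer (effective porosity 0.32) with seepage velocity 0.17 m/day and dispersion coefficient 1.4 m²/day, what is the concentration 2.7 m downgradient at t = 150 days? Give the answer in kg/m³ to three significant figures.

For an instantaneous plane source, C(x,t) = M/(n_e·A·√(4πDt)) · exp(−(x−vt)²/(4Dt)), with n_e·A the pore (flow) area.
Plume center vt = 0.17 × 150 = 25.5 m, so the well at 2.7 m is 22.8 m upgradient of the peak.
√(4πDt) = 51.37 m, giving peak height M/(n_e·A·√(4πDt)) = 0.94/(0.32 × 340 × 51.37) = 0.0001682 kg/m³.
(x−vt)²/(4Dt) = (-22.8)²/(4 × 1.4 × 150) = 0.6189; exp(−0.6189) = 0.5385.
C = 0.0001682 × 0.5385 = 9.06e-05 kg/m³.

9.06e-05 kg/m³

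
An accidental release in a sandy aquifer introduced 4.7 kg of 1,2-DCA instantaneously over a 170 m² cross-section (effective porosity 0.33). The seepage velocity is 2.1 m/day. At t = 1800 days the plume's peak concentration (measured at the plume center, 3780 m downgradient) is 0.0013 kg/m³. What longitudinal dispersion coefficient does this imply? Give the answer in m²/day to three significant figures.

At the plume center C_max = M/(n_e·A·√(4πDt)), so D = M²/(4πt·(n_e·A·C_max)²).
n_e·A·C_max = 0.33 × 170 × 0.0013 = 0.07293 kg/m.
D = 4.7²/(4π × 1800 × 0.07293²) = 0.184 m²/day.

0.184 m²/day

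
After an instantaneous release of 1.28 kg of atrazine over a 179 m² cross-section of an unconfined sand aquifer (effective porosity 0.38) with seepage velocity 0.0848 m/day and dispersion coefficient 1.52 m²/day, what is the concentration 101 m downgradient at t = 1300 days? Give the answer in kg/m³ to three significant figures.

0.000118 kg/m³

For an instantaneous plane source, C(x,t) = M/(n_e·A·√(4πDt)) · exp(−(x−vt)²/(4Dt)), with n_e·A the pore (flow) area.
Plume center vt = 0.0848 × 1300 = 110.24 m, so the well at 101 m is 9.24 m upgradient of the peak.
√(4πDt) = 157.6 m, giving peak height M/(n_e·A·√(4πDt)) = 1.28/(0.38 × 179 × 157.6) = 0.0001194 kg/m³.
(x−vt)²/(4Dt) = (-9.24)²/(4 × 1.52 × 1300) = 0.01080; exp(−0.01080) = 0.9893.
C = 0.0001194 × 0.9893 = 0.000118 kg/m³.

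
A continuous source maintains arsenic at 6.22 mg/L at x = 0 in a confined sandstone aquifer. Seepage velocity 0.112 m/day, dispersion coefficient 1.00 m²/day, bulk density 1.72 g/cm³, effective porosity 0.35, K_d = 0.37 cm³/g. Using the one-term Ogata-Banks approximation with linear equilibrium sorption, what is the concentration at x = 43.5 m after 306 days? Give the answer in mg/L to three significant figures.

Retardation factor R = 1 + ρ_b·K_d/n = 1 + 1.72 × 0.37/0.35 = 2.818.
Sorption retards both mechanisms: v_R = v/R = 0.03974 m/day, D_R = D/R = 0.3549 m²/day.
v_R·t = 0.03974 × 306 = 12.16044 m; 2√(D_R t) = 20.84 m; argument = (43.5 − 12.16044)/20.84 = 1.504.
C = C₀ × ½·erfc(1.504) = 6.22 × 0.01671 = 0.104 mg/L.

0.104 mg/L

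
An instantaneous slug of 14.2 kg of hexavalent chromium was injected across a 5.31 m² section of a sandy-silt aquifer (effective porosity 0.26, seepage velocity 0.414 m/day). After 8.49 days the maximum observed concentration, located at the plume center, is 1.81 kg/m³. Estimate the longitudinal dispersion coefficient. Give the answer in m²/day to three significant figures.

At the plume center C_max = M/(n_e·A·√(4πDt)), so D = M²/(4πt·(n_e·A·C_max)²).
n_e·A·C_max = 0.26 × 5.31 × 1.81 = 2.499 kg/m.
D = 14.2²/(4π × 8.49 × 2.499²) = 0.303 m²/day.

0.303 m²/day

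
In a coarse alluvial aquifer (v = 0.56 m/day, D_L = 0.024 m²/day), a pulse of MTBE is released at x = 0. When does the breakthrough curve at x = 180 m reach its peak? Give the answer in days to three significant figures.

321 days

For the 1D instantaneous-source solution, setting ∂C/∂t = 0 at fixed x gives v²t² + 2Dt − x² = 0, so t = (√(D² + v²x²) − D)/v².
√(D² + v²x²) = √(0.024² + 0.56² × 180²) = 100.8; v² = 0.3136.
t = (100.8 − 0.024)/0.3136 = 321 days (vs. the pure-advection estimate x/v = 321 d).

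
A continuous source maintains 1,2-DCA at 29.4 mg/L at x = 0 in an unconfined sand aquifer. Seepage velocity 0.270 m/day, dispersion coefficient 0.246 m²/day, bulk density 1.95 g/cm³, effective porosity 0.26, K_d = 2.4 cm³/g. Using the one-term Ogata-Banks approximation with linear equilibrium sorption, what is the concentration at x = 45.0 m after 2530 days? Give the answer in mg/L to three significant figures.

3.88 mg/L

Retardation factor R = 1 + ρ_b·K_d/n = 1 + 1.95 × 2.4/0.26 = 19.00.
Sorption retards both mechanisms: v_R = v/R = 0.01421 m/day, D_R = D/R = 0.01295 m²/day.
v_R·t = 0.01421 × 2530 = 35.9513 m; 2√(D_R t) = 11.45 m; argument = (45.0 − 35.9513)/11.45 = 0.7903.
C = C₀ × ½·erfc(0.7903) = 29.4 × 0.1319 = 3.88 mg/L.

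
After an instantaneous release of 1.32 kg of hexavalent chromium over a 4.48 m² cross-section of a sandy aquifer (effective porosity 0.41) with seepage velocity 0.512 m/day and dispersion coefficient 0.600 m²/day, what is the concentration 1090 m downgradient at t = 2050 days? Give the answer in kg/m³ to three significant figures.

0.00415 kg/m³

For an instantaneous plane source, C(x,t) = M/(n_e·A·√(4πDt)) · exp(−(x−vt)²/(4Dt)), with n_e·A the pore (flow) area.
Plume center vt = 0.512 × 2050 = 1049.6 m, so the well at 1090 m is 40.4 m downgradient of the peak.
√(4πDt) = 124.3 m, giving peak height M/(n_e·A·√(4πDt)) = 1.32/(0.41 × 4.48 × 124.3) = 0.005782 kg/m³.
(x−vt)²/(4Dt) = (40.4)²/(4 × 0.600 × 2050) = 0.3317; exp(−0.3317) = 0.7177.
C = 0.005782 × 0.7177 = 0.00415 kg/m³.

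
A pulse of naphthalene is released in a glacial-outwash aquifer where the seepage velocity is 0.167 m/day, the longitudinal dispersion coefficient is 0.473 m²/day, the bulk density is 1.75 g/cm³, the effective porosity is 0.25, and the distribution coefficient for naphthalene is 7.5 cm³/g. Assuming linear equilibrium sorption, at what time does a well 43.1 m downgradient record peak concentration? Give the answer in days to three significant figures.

Retardation factor R = 1 + ρ_b·K_d/n = 1 + 1.75 × 7.5/0.25 = 53.50.
Sorption retards both mechanisms: v_R = v/R = 0.003121 m/day, D_R = D/R = 0.008841 m²/day.
Peak time from v_R²t² + 2D_R t − x² = 0: t = (√(D_R² + v_R²x²) − D_R)/v_R².
√(D_R² + v_R²x²) = √(0.008841² + 0.003121² × 43.1²) = 0.1348; v_R² = 9.741e-06.
t = (0.1348 − 0.008841)/9.741e-06 = 12900 days.

12900 days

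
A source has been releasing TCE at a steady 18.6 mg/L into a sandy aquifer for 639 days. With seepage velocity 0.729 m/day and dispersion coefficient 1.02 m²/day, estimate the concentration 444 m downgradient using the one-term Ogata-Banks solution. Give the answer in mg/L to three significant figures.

13.5 mg/L

For a continuous step input, C/C₀ ≈ ½·erfc((x−vt)/(2√(Dt))).
vt = 0.729 × 639 = 465.831 m and 2√(Dt) = 2√(1.02 × 639) = 51.06 m.
Argument (x−vt)/(2√(Dt)) = (444 − 465.831)/51.06 = -0.4276; ½·erfc(-0.4276) = 0.7273.
C = 18.6 × 0.7273 = 13.5 mg/L.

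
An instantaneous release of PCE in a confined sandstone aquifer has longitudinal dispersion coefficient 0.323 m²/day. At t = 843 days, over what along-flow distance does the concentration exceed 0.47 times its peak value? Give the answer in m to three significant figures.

The plume is Gaussian with σ = √(2Dt) = √(2 × 0.323 × 843) = 23.34 m.
C/C_peak = exp(−Δx²/(2σ²)) = 0.47 ⇒ Δx = σ·√(−2 ln 0.47) = 23.34 × 1.229 = 28.68 m.
Width = 2Δx = 57.4 m.

57.4 m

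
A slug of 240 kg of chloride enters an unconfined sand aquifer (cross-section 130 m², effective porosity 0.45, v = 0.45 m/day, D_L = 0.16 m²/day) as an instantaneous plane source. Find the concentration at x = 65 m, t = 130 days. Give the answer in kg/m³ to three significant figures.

0.153 kg/m³

For an instantaneous plane source, C(x,t) = M/(n_e·A·√(4πDt)) · exp(−(x−vt)²/(4Dt)), with n_e·A the pore (flow) area.
Plume center vt = 0.45 × 130 = 58.5 m, so the well at 65 m is 6.5 m downgradient of the peak.
√(4πDt) = 16.17 m, giving peak height M/(n_e·A·√(4πDt)) = 240/(0.45 × 130 × 16.17) = 0.2537 kg/m³.
(x−vt)²/(4Dt) = (6.5)²/(4 × 0.16 × 130) = 0.5078; exp(−0.5078) = 0.6018.
C = 0.2537 × 0.6018 = 0.153 kg/m³.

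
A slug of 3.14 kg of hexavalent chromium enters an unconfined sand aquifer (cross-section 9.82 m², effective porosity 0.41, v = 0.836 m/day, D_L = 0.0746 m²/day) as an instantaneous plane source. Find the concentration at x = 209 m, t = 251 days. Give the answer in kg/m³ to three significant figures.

0.0504 kg/m³

For an instantaneous plane source, C(x,t) = M/(n_e·A·√(4πDt)) · exp(−(x−vt)²/(4Dt)), with n_e·A the pore (flow) area.
Plume center vt = 0.836 × 251 = 209.836 m, so the well at 209 m is 0.836 m upgradient of the peak.
√(4πDt) = 15.34 m, giving peak height M/(n_e·A·√(4πDt)) = 3.14/(0.41 × 9.82 × 15.34) = 0.05084 kg/m³.
(x−vt)²/(4Dt) = (-0.836)²/(4 × 0.0746 × 251) = 0.009331; exp(−0.009331) = 0.9907.
C = 0.05084 × 0.9907 = 0.0504 kg/m³.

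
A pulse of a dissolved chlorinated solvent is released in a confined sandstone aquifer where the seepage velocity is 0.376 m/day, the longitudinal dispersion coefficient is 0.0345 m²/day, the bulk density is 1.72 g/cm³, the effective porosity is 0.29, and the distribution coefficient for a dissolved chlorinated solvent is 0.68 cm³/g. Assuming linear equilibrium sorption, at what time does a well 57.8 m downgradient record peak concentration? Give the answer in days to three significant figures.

Retardation factor R = 1 + ρ_b·K_d/n = 1 + 1.72 × 0.68/0.29 = 5.033.
Sorption retards both mechanisms: v_R = v/R = 0.07471 m/day, D_R = D/R = 0.006855 m²/day.
Peak time from v_R²t² + 2D_R t − x² = 0: t = (√(D_R² + v_R²x²) − D_R)/v_R².
√(D_R² + v_R²x²) = √(0.006855² + 0.07471² × 57.8²) = 4.318; v_R² = 0.005582.
t = (4.318 − 0.006855)/0.005582 = 772 days.

772 days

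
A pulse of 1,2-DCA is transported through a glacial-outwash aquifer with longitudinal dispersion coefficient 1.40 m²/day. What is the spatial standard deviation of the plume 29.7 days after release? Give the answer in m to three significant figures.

9.12 m

Dispersive spreading gives a Gaussian with σ² = 2Dt; advection only shifts the center.
σ = √(2 × 1.40 × 29.7) = 9.12 m.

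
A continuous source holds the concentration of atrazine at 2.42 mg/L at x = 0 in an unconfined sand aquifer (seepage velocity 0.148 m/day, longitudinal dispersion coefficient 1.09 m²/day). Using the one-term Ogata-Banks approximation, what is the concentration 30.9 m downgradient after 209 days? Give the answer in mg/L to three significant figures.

For a continuous step input, C/C₀ ≈ ½·erfc((x−vt)/(2√(Dt))).
vt = 0.148 × 209 = 30.932 m and 2√(Dt) = 2√(1.09 × 209) = 30.19 m.
Argument (x−vt)/(2√(Dt)) = (30.9 − 30.932)/30.19 = -0.001060; ½·erfc(-0.001060) = 0.5006.
C = 2.42 × 0.5006 = 1.21 mg/L.

1.21 mg/L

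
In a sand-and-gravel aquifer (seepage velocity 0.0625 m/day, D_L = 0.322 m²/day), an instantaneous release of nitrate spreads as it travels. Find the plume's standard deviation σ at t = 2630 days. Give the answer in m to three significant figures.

41.2 m

Dispersive spreading gives a Gaussian with σ² = 2Dt; advection only shifts the center.
σ = √(2 × 0.322 × 2630) = 41.2 m.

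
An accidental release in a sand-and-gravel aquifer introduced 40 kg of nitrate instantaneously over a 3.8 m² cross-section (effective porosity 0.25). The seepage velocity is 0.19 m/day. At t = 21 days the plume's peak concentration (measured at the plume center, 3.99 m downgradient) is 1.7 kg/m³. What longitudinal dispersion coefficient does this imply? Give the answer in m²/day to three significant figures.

2.32 m²/day

At the plume center C_max = M/(n_e·A·√(4πDt)), so D = M²/(4πt·(n_e·A·C_max)²).
n_e·A·C_max = 0.25 × 3.8 × 1.7 = 1.615 kg/m.
D = 40²/(4π × 21 × 1.615²) = 2.32 m²/day.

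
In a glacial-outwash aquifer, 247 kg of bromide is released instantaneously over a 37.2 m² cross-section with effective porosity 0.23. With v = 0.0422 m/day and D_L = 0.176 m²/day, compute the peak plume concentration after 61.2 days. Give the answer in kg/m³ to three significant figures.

2.48 kg/m³

The peak of an instantaneous 1D plume sits at x = vt; there the Gaussian factor is 1 and C_max = M/(n_e·A·√(4πDt)), where n_e·A is the pore area the mass is dissolved in.
√(4πDt) = √(4π × 0.176 × 61.2) = 11.63 m, so C_max = 247/(0.23 × 37.2 × 11.63) = 2.48 kg/m³.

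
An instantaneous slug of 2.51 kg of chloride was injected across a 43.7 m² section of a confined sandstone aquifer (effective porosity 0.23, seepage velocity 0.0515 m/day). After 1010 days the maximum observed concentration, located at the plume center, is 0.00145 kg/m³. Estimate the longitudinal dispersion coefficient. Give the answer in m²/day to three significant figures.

2.34 m²/day

At the plume center C_max = M/(n_e·A·√(4πDt)), so D = M²/(4πt·(n_e·A·C_max)²).
n_e·A·C_max = 0.23 × 43.7 × 0.00145 = 0.01457 kg/m.
D = 2.51²/(4π × 1010 × 0.01457²) = 2.34 m²/day.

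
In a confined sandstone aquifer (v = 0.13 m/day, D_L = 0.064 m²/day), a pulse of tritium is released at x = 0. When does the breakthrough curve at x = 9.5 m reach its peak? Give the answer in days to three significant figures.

For the 1D instantaneous-source solution, setting ∂C/∂t = 0 at fixed x gives v²t² + 2Dt − x² = 0, so t = (√(D² + v²x²) − D)/v².
√(D² + v²x²) = √(0.064² + 0.13² × 9.5²) = 1.237; v² = 0.0169.
t = (1.237 − 0.064)/0.0169 = 69.4 days (vs. the pure-advection estimate x/v = 73.1 d).

69.4 days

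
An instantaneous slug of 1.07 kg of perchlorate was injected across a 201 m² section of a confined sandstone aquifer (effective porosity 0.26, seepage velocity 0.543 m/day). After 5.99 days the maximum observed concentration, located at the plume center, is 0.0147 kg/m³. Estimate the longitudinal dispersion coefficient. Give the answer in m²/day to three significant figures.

At the plume center C_max = M/(n_e·A·√(4πDt)), so D = M²/(4πt·(n_e·A·C_max)²).
n_e·A·C_max = 0.26 × 201 × 0.0147 = 0.7682 kg/m.
D = 1.07²/(4π × 5.99 × 0.7682²) = 0.0258 m²/day.

0.0258 m²/day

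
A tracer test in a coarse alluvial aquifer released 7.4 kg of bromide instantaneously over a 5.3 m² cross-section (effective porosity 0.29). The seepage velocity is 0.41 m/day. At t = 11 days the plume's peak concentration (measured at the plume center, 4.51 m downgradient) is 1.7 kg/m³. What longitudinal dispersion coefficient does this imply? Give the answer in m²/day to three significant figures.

0.0580 m²/day

At the plume center C_max = M/(n_e·A·√(4πDt)), so D = M²/(4πt·(n_e·A·C_max)²).
n_e·A·C_max = 0.29 × 5.3 × 1.7 = 2.613 kg/m.
D = 7.4²/(4π × 11 × 2.613²) = 0.0580 m²/day.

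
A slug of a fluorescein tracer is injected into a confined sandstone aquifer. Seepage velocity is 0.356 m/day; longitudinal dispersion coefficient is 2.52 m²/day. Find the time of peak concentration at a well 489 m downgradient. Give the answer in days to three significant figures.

1350 days

For the 1D instantaneous-source solution, setting ∂C/∂t = 0 at fixed x gives v²t² + 2Dt − x² = 0, so t = (√(D² + v²x²) − D)/v².
√(D² + v²x²) = √(2.52² + 0.356² × 489²) = 174.1; v² = 0.126736.
t = (174.1 − 2.52)/0.126736 = 1350 days (vs. the pure-advection estimate x/v = 1370 d).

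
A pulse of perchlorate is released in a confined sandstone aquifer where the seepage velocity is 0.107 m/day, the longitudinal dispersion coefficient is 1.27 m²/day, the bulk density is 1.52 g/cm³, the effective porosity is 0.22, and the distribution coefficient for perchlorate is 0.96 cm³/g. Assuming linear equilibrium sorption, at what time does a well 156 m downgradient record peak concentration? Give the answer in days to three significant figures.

Retardation factor R = 1 + ρ_b·K_d/n = 1 + 1.52 × 0.96/0.22 = 7.633.
Sorption retards both mechanisms: v_R = v/R = 0.01402 m/day, D_R = D/R = 0.1664 m²/day.
Peak time from v_R²t² + 2D_R t − x² = 0: t = (√(D_R² + v_R²x²) − D_R)/v_R².
√(D_R² + v_R²x²) = √(0.1664² + 0.01402² × 156²) = 2.193; v_R² = 0.0001966.
t = (2.193 − 0.1664)/0.0001966 = 10300 days.

10300 days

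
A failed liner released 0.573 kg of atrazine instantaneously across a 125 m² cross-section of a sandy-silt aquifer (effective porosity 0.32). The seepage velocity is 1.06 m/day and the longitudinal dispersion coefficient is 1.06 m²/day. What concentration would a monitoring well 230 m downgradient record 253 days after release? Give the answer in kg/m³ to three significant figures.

6.34e-05 kg/m³

For an instantaneous plane source, C(x,t) = M/(n_e·A·√(4πDt)) · exp(−(x−vt)²/(4Dt)), with n_e·A the pore (flow) area.
Plume center vt = 1.06 × 253 = 268.18 m, so the well at 230 m is 38.18 m upgradient of the peak.
√(4πDt) = 58.05 m, giving peak height M/(n_e·A·√(4πDt)) = 0.573/(0.32 × 125 × 58.05) = 0.0002468 kg/m³.
(x−vt)²/(4Dt) = (-38.18)²/(4 × 1.06 × 253) = 1.359; exp(−1.359) = 0.2569.
C = 0.0002468 × 0.2569 = 6.34e-05 kg/m³.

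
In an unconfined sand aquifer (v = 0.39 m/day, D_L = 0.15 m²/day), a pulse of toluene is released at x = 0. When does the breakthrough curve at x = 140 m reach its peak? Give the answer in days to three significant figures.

For the 1D instantaneous-source solution, setting ∂C/∂t = 0 at fixed x gives v²t² + 2Dt − x² = 0, so t = (√(D² + v²x²) − D)/v².
√(D² + v²x²) = √(0.15² + 0.39² × 140²) = 54.60; v² = 0.1521.
t = (54.60 − 0.15)/0.1521 = 358 days (vs. the pure-advection estimate x/v = 359 d).

358 days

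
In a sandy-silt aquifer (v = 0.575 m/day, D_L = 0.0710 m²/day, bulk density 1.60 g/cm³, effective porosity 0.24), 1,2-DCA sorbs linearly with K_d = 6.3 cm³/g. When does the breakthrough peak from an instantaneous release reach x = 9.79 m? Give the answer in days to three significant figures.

Retardation factor R = 1 + ρ_b·K_d/n = 1 + 1.60 × 6.3/0.24 = 43.00.
Sorption retards both mechanisms: v_R = v/R = 0.01337 m/day, D_R = D/R = 0.001651 m²/day.
Peak time from v_R²t² + 2D_R t − x² = 0: t = (√(D_R² + v_R²x²) − D_R)/v_R².
√(D_R² + v_R²x²) = √(0.001651² + 0.01337² × 9.79²) = 0.1309; v_R² = 0.0001788.
t = (0.1309 − 0.001651)/0.0001788 = 723 days.

723 days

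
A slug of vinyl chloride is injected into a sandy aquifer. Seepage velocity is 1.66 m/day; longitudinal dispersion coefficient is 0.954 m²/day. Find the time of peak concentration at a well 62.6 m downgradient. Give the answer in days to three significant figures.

37.4 days

For the 1D instantaneous-source solution, setting ∂C/∂t = 0 at fixed x gives v²t² + 2Dt − x² = 0, so t = (√(D² + v²x²) − D)/v².
√(D² + v²x²) = √(0.954² + 1.66² × 62.6²) = 103.9; v² = 2.7556.
t = (103.9 − 0.954)/2.7556 = 37.4 days (vs. the pure-advection estimate x/v = 37.7 d).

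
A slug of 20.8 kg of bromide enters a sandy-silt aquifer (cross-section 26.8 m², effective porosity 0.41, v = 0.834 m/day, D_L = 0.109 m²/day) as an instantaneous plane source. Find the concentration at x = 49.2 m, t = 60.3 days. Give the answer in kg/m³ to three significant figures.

For an instantaneous plane source, C(x,t) = M/(n_e·A·√(4πDt)) · exp(−(x−vt)²/(4Dt)), with n_e·A the pore (flow) area.
Plume center vt = 0.834 × 60.3 = 50.2902 m, so the well at 49.2 m is 1.0902 m upgradient of the peak.
√(4πDt) = 9.088 m, giving peak height M/(n_e·A·√(4πDt)) = 20.8/(0.41 × 26.8 × 9.088) = 0.2083 kg/m³.
(x−vt)²/(4Dt) = (-1.0902)²/(4 × 0.109 × 60.3) = 0.04521; exp(−0.04521) = 0.9558.
C = 0.2083 × 0.9558 = 0.199 kg/m³.

0.199 kg/m³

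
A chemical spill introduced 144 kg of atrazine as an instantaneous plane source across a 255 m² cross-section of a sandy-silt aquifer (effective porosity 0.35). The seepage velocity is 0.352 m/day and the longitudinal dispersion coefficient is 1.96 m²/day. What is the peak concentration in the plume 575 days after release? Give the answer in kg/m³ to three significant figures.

The peak of an instantaneous 1D plume sits at x = vt; there the Gaussian factor is 1 and C_max = M/(n_e·A·√(4πDt)), where n_e·A is the pore area the mass is dissolved in.
√(4πDt) = √(4π × 1.96 × 575) = 119.0 m, so C_max = 144/(0.35 × 255 × 119.0) = 0.0136 kg/m³.

0.0136 kg/m³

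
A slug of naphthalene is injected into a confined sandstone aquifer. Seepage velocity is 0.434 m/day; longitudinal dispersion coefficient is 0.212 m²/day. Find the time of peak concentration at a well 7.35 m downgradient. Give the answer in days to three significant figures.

15.8 days

For the 1D instantaneous-source solution, setting ∂C/∂t = 0 at fixed x gives v²t² + 2Dt − x² = 0, so t = (√(D² + v²x²) − D)/v².
√(D² + v²x²) = √(0.212² + 0.434² × 7.35²) = 3.197; v² = 0.188356.
t = (3.197 − 0.212)/0.188356 = 15.8 days (vs. the pure-advection estimate x/v = 16.9 d).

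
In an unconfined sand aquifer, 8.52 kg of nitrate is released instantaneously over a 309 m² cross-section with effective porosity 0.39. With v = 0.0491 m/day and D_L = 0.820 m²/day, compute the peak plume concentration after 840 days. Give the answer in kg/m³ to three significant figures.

0.000760 kg/m³

The peak of an instantaneous 1D plume sits at x = vt; there the Gaussian factor is 1 and C_max = M/(n_e·A·√(4πDt)), where n_e·A is the pore area the mass is dissolved in.
√(4πDt) = √(4π × 0.820 × 840) = 93.04 m, so C_max = 8.52/(0.39 × 309 × 93.04) = 0.000760 kg/m³.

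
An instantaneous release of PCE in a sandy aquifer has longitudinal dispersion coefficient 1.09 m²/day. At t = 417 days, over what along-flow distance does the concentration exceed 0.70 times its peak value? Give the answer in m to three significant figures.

50.9 m

The plume is Gaussian with σ = √(2Dt) = √(2 × 1.09 × 417) = 30.15 m.
C/C_peak = exp(−Δx²/(2σ²)) = 0.70 ⇒ Δx = σ·√(−2 ln 0.70) = 30.15 × 0.8446 = 25.46 m.
Width = 2Δx = 50.9 m.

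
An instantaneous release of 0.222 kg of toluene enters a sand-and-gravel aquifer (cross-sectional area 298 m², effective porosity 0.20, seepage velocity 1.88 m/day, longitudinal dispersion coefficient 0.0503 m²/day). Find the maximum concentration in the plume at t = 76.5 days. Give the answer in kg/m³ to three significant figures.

The peak of an instantaneous 1D plume sits at x = vt; there the Gaussian factor is 1 and C_max = M/(n_e·A·√(4πDt)), where n_e·A is the pore area the mass is dissolved in.
√(4πDt) = √(4π × 0.0503 × 76.5) = 6.954 m, so C_max = 0.222/(0.20 × 298 × 6.954) = 0.000536 kg/m³.

0.000536 kg/m³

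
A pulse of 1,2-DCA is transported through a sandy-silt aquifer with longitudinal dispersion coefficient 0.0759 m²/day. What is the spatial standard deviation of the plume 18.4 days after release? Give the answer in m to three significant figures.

Dispersive spreading gives a Gaussian with σ² = 2Dt; advection only shifts the center.
σ = √(2 × 0.0759 × 18.4) = 1.67 m.

1.67 m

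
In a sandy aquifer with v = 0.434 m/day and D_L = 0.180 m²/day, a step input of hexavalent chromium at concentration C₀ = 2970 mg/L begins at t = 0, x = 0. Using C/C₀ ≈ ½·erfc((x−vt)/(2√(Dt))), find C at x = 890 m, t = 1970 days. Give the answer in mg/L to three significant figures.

For a continuous step input, C/C₀ ≈ ½·erfc((x−vt)/(2√(Dt))).
vt = 0.434 × 1970 = 854.98 m and 2√(Dt) = 2√(0.180 × 1970) = 37.66 m.
Argument (x−vt)/(2√(Dt)) = (890 − 854.98)/37.66 = 0.9299; ½·erfc(0.9299) = 0.09424.
C = 2970 × 0.09424 = 280 mg/L.

280 mg/L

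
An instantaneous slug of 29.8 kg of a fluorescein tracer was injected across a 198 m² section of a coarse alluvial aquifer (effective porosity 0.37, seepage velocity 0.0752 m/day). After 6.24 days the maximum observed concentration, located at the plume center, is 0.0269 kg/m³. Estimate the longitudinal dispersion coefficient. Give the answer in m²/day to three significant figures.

At the plume center C_max = M/(n_e·A·√(4πDt)), so D = M²/(4πt·(n_e·A·C_max)²).
n_e·A·C_max = 0.37 × 198 × 0.0269 = 1.971 kg/m.
D = 29.8²/(4π × 6.24 × 1.971²) = 2.92 m²/day.

2.92 m²/day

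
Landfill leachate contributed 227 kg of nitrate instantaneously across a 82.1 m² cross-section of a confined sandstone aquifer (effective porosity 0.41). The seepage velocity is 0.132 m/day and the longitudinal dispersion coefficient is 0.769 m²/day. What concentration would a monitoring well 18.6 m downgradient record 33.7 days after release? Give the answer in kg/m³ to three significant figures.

For an instantaneous plane source, C(x,t) = M/(n_e·A·√(4πDt)) · exp(−(x−vt)²/(4Dt)), with n_e·A the pore (flow) area.
Plume center vt = 0.132 × 33.7 = 4.4484 m, so the well at 18.6 m is 14.1516 m downgradient of the peak.
√(4πDt) = 18.05 m, giving peak height M/(n_e·A·√(4πDt)) = 227/(0.41 × 82.1 × 18.05) = 0.3736 kg/m³.
(x−vt)²/(4Dt) = (14.1516)²/(4 × 0.769 × 33.7) = 1.932; exp(−1.932) = 0.1449.
C = 0.3736 × 0.1449 = 0.0541 kg/m³.

0.0541 kg/m³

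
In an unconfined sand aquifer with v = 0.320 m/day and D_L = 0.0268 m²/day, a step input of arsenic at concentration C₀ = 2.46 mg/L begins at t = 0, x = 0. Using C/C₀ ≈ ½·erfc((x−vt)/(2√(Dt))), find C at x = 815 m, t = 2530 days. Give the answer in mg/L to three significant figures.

For a continuous step input, C/C₀ ≈ ½·erfc((x−vt)/(2√(Dt))).
vt = 0.320 × 2530 = 809.6 m and 2√(Dt) = 2√(0.0268 × 2530) = 16.47 m.
Argument (x−vt)/(2√(Dt)) = (815 − 809.6)/16.47 = 0.3279; ½·erfc(0.3279) = 0.3214.
C = 2.46 × 0.3214 = 0.791 mg/L.

0.791 mg/L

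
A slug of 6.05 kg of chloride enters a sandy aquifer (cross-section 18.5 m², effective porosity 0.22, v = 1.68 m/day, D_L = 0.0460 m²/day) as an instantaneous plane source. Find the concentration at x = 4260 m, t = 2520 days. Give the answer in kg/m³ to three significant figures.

0.00866 kg/m³

For an instantaneous plane source, C(x,t) = M/(n_e·A·√(4πDt)) · exp(−(x−vt)²/(4Dt)), with n_e·A the pore (flow) area.
Plume center vt = 1.68 × 2520 = 4233.6 m, so the well at 4260 m is 26.4 m downgradient of the peak.
√(4πDt) = 38.17 m, giving peak height M/(n_e·A·√(4πDt)) = 6.05/(0.22 × 18.5 × 38.17) = 0.03894 kg/m³.
(x−vt)²/(4Dt) = (26.4)²/(4 × 0.0460 × 2520) = 1.503; exp(−1.503) = 0.2225.
C = 0.03894 × 0.2225 = 0.00866 kg/m³.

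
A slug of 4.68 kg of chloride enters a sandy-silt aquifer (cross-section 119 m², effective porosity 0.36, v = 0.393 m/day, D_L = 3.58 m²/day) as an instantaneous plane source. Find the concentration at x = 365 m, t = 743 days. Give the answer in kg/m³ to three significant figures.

0.000362 kg/m³

For an instantaneous plane source, C(x,t) = M/(n_e·A·√(4πDt)) · exp(−(x−vt)²/(4Dt)), with n_e·A the pore (flow) area.
Plume center vt = 0.393 × 743 = 291.999 m, so the well at 365 m is 73.001 m downgradient of the peak.
√(4πDt) = 182.8 m, giving peak height M/(n_e·A·√(4πDt)) = 4.68/(0.36 × 119 × 182.8) = 0.0005976 kg/m³.
(x−vt)²/(4Dt) = (73.001)²/(4 × 3.58 × 743) = 0.5009; exp(−0.5009) = 0.6060.
C = 0.0005976 × 0.6060 = 0.000362 kg/m³.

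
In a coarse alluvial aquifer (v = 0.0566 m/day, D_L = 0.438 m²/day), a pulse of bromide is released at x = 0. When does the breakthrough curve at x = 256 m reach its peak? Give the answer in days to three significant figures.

For the 1D instantaneous-source solution, setting ∂C/∂t = 0 at fixed x gives v²t² + 2Dt − x² = 0, so t = (√(D² + v²x²) − D)/v².
√(D² + v²x²) = √(0.438² + 0.0566² × 256²) = 14.50; v² = 0.00320356.
t = (14.50 − 0.438)/0.00320356 = 4390 days (vs. the pure-advection estimate x/v = 4520 d).

4390 days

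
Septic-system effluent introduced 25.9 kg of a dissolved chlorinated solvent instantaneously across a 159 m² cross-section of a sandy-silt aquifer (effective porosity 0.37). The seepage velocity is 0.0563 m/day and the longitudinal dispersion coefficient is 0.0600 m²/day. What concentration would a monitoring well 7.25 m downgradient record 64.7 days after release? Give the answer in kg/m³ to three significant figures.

For an instantaneous plane source, C(x,t) = M/(n_e·A·√(4πDt)) · exp(−(x−vt)²/(4Dt)), with n_e·A the pore (flow) area.
Plume center vt = 0.0563 × 64.7 = 3.64261 m, so the well at 7.25 m is 3.60739 m downgradient of the peak.
√(4πDt) = 6.984 m, giving peak height M/(n_e·A·√(4πDt)) = 25.9/(0.37 × 159 × 6.984) = 0.06304 kg/m³.
(x−vt)²/(4Dt) = (3.60739)²/(4 × 0.0600 × 64.7) = 0.8381; exp(−0.8381) = 0.4325.
C = 0.06304 × 0.4325 = 0.0273 kg/m³.

0.0273 kg/m³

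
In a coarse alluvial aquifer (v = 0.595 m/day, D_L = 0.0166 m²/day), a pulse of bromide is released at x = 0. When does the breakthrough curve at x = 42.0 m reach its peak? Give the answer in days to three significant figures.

For the 1D instantaneous-source solution, setting ∂C/∂t = 0 at fixed x gives v²t² + 2Dt − x² = 0, so t = (√(D² + v²x²) − D)/v².
√(D² + v²x²) = √(0.0166² + 0.595² × 42.0²) = 24.99; v² = 0.354025.
t = (24.99 − 0.0166)/0.354025 = 70.5 days (vs. the pure-advection estimate x/v = 70.6 d).

70.5 days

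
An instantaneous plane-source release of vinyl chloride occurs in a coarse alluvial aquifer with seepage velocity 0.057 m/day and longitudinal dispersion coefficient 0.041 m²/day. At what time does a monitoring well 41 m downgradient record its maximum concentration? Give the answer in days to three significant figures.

For the 1D instantaneous-source solution, setting ∂C/∂t = 0 at fixed x gives v²t² + 2Dt − x² = 0, so t = (√(D² + v²x²) − D)/v².
√(D² + v²x²) = √(0.041² + 0.057² × 41²) = 2.337; v² = 0.003249.
t = (2.337 − 0.041)/0.003249 = 707 days (vs. the pure-advection estimate x/v = 719 d).

707 days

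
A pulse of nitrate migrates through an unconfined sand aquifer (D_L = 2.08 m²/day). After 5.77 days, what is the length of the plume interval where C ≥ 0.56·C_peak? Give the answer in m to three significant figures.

The plume is Gaussian with σ = √(2Dt) = √(2 × 2.08 × 5.77) = 4.899 m.
C/C_peak = exp(−Δx²/(2σ²)) = 0.56 ⇒ Δx = σ·√(−2 ln 0.56) = 4.899 × 1.077 = 5.276 m.
Width = 2Δx = 10.6 m.

10.6 m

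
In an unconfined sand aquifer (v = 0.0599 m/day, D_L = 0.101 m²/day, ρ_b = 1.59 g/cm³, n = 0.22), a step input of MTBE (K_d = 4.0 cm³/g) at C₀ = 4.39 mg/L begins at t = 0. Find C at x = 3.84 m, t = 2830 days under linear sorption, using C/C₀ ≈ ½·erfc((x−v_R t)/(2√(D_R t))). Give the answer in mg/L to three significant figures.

Retardation factor R = 1 + ρ_b·K_d/n = 1 + 1.59 × 4.0/0.22 = 29.91.
Sorption retards both mechanisms: v_R = v/R = 0.002003 m/day, D_R = D/R = 0.003377 m²/day.
v_R·t = 0.002003 × 2830 = 5.66849 m; 2√(D_R t) = 6.183 m; argument = (3.84 − 5.66849)/6.183 = -0.2957.
C = C₀ × ½·erfc(-0.2957) = 4.39 × 0.6621 = 2.91 mg/L.

2.91 mg/L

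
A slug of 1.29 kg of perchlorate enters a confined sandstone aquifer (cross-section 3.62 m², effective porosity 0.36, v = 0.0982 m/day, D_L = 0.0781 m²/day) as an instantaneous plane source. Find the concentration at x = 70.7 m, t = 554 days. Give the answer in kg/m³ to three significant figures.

0.00915 kg/m³

For an instantaneous plane source, C(x,t) = M/(n_e·A·√(4πDt)) · exp(−(x−vt)²/(4Dt)), with n_e·A the pore (flow) area.
Plume center vt = 0.0982 × 554 = 54.4028 m, so the well at 70.7 m is 16.2972 m downgradient of the peak.
√(4πDt) = 23.32 m, giving peak height M/(n_e·A·√(4πDt)) = 1.29/(0.36 × 3.62 × 23.32) = 0.04245 kg/m³.
(x−vt)²/(4Dt) = (16.2972)²/(4 × 0.0781 × 554) = 1.535; exp(−1.535) = 0.2155.
C = 0.04245 × 0.2155 = 0.00915 kg/m³.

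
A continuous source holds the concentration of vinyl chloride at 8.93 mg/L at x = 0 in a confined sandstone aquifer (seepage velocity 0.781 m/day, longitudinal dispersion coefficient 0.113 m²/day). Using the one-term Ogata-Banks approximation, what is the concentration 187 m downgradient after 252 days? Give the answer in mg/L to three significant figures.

8.07 mg/L

For a continuous step input, C/C₀ ≈ ½·erfc((x−vt)/(2√(Dt))).
vt = 0.781 × 252 = 196.812 m and 2√(Dt) = 2√(0.113 × 252) = 10.67 m.
Argument (x−vt)/(2√(Dt)) = (187 − 196.812)/10.67 = -0.9196; ½·erfc(-0.9196) = 0.9033.
C = 8.93 × 0.9033 = 8.07 mg/L.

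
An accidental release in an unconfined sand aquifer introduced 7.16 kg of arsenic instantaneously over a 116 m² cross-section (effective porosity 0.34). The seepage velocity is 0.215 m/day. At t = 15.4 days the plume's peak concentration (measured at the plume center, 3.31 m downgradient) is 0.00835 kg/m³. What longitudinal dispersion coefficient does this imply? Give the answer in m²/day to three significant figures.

2.44 m²/day

At the plume center C_max = M/(n_e·A·√(4πDt)), so D = M²/(4πt·(n_e·A·C_max)²).
n_e·A·C_max = 0.34 × 116 × 0.00835 = 0.3293 kg/m.
D = 7.16²/(4π × 15.4 × 0.3293²) = 2.44 m²/day.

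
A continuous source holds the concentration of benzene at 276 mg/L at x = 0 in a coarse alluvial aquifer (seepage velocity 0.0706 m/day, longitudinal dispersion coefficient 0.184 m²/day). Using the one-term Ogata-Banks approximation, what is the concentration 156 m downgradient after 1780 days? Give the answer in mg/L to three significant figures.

32.6 mg/L

For a continuous step input, C/C₀ ≈ ½·erfc((x−vt)/(2√(Dt))).
vt = 0.0706 × 1780 = 125.668 m and 2√(Dt) = 2√(0.184 × 1780) = 36.20 m.
Argument (x−vt)/(2√(Dt)) = (156 − 125.668)/36.20 = 0.8379; ½·erfc(0.8379) = 0.1180.
C = 276 × 0.1180 = 32.6 mg/L.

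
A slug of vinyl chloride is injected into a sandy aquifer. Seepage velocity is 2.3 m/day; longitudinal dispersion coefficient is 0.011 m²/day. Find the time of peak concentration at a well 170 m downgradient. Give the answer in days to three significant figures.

For the 1D instantaneous-source solution, setting ∂C/∂t = 0 at fixed x gives v²t² + 2Dt − x² = 0, so t = (√(D² + v²x²) − D)/v².
√(D² + v²x²) = √(0.011² + 2.3² × 170²) = 391.0; v² = 5.29.
t = (391.0 − 0.011)/5.29 = 73.9 days (vs. the pure-advection estimate x/v = 73.9 d).

73.9 days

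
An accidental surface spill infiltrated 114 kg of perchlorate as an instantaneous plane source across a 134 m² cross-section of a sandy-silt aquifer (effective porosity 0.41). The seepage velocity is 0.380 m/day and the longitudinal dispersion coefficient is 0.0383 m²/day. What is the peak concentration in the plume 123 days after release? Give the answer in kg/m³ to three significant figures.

0.270 kg/m³

The peak of an instantaneous 1D plume sits at x = vt; there the Gaussian factor is 1 and C_max = M/(n_e·A·√(4πDt)), where n_e·A is the pore area the mass is dissolved in.
√(4πDt) = √(4π × 0.0383 × 123) = 7.694 m, so C_max = 114/(0.41 × 134 × 7.694) = 0.270 kg/m³.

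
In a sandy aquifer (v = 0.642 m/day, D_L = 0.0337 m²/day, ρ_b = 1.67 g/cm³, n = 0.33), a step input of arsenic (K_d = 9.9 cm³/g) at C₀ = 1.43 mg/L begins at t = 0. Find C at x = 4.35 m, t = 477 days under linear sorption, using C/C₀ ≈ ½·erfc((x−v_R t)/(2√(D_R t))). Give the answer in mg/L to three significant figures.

1.40 mg/L

Retardation factor R = 1 + ρ_b·K_d/n = 1 + 1.67 × 9.9/0.33 = 51.10.
Sorption retards both mechanisms: v_R = v/R = 0.01256 m/day, D_R = D/R = 0.0006595 m²/day.
v_R·t = 0.01256 × 477 = 5.99112 m; 2√(D_R t) = 1.122 m; argument = (4.35 − 5.99112)/1.122 = -1.463.
C = C₀ × ½·erfc(-1.463) = 1.43 × 0.9807 = 1.40 mg/L.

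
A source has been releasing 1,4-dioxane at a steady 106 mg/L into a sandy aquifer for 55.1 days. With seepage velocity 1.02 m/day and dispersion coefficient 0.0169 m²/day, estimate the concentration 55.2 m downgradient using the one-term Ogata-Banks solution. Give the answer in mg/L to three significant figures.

For a continuous step input, C/C₀ ≈ ½·erfc((x−vt)/(2√(Dt))).
vt = 1.02 × 55.1 = 56.202 m and 2√(Dt) = 2√(0.0169 × 55.1) = 1.930 m.
Argument (x−vt)/(2√(Dt)) = (55.2 − 56.202)/1.930 = -0.5192; ½·erfc(-0.5192) = 0.7686.
C = 106 × 0.7686 = 81.5 mg/L.

81.5 mg/L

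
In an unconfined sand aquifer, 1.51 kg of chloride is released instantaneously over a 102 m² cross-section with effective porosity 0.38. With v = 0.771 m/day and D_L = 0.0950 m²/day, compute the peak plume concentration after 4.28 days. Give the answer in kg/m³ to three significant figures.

The peak of an instantaneous 1D plume sits at x = vt; there the Gaussian factor is 1 and C_max = M/(n_e·A·√(4πDt)), where n_e·A is the pore area the mass is dissolved in.
√(4πDt) = √(4π × 0.0950 × 4.28) = 2.260 m, so C_max = 1.51/(0.38 × 102 × 2.260) = 0.0172 kg/m³.

0.0172 kg/m³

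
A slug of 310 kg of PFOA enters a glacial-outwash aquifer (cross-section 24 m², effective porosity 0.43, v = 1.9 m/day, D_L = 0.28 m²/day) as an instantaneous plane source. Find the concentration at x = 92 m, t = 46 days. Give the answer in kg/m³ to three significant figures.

1.57 kg/m³

For an instantaneous plane source, C(x,t) = M/(n_e·A·√(4πDt)) · exp(−(x−vt)²/(4Dt)), with n_e·A the pore (flow) area.
Plume center vt = 1.9 × 46 = 87.4 m, so the well at 92 m is 4.6 m downgradient of the peak.
√(4πDt) = 12.72 m, giving peak height M/(n_e·A·√(4πDt)) = 310/(0.43 × 24 × 12.72) = 2.362 kg/m³.
(x−vt)²/(4Dt) = (4.6)²/(4 × 0.28 × 46) = 0.4107; exp(−0.4107) = 0.6632.
C = 2.362 × 0.6632 = 1.57 kg/m³.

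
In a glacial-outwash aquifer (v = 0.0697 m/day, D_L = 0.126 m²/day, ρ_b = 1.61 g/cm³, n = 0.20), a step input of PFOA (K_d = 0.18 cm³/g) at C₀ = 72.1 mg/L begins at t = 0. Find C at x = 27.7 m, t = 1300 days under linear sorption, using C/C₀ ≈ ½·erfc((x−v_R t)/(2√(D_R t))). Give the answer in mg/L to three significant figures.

Retardation factor R = 1 + ρ_b·K_d/n = 1 + 1.61 × 0.18/0.20 = 2.449.
Sorption retards both mechanisms: v_R = v/R = 0.02846 m/day, D_R = D/R = 0.05145 m²/day.
v_R·t = 0.02846 × 1300 = 36.998 m; 2√(D_R t) = 16.36 m; argument = (27.7 − 36.998)/16.36 = -0.5683.
C = C₀ × ½·erfc(-0.5683) = 72.1 × 0.7892 = 56.9 mg/L.

56.9 mg/L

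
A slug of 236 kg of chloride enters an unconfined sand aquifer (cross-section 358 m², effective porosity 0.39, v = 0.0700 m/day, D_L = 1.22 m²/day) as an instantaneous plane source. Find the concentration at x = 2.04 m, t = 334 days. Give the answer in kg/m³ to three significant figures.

For an instantaneous plane source, C(x,t) = M/(n_e·A·√(4πDt)) · exp(−(x−vt)²/(4Dt)), with n_e·A the pore (flow) area.
Plume center vt = 0.0700 × 334 = 23.38 m, so the well at 2.04 m is 21.34 m upgradient of the peak.
√(4πDt) = 71.56 m, giving peak height M/(n_e·A·√(4πDt)) = 236/(0.39 × 358 × 71.56) = 0.02362 kg/m³.
(x−vt)²/(4Dt) = (-21.34)²/(4 × 1.22 × 334) = 0.2794; exp(−0.2794) = 0.7562.
C = 0.02362 × 0.7562 = 0.0179 kg/m³.

0.0179 kg/m³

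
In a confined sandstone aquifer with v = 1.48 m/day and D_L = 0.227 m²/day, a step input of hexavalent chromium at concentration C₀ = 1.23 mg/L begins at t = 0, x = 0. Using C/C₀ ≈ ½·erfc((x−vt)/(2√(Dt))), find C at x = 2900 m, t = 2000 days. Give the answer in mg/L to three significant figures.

For a continuous step input, C/C₀ ≈ ½·erfc((x−vt)/(2√(Dt))).
vt = 1.48 × 2000 = 2960 m and 2√(Dt) = 2√(0.227 × 2000) = 42.61 m.
Argument (x−vt)/(2√(Dt)) = (2900 − 2960)/42.61 = -1.408; ½·erfc(-1.408) = 0.9768.
C = 1.23 × 0.9768 = 1.20 mg/L.

1.20 mg/L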